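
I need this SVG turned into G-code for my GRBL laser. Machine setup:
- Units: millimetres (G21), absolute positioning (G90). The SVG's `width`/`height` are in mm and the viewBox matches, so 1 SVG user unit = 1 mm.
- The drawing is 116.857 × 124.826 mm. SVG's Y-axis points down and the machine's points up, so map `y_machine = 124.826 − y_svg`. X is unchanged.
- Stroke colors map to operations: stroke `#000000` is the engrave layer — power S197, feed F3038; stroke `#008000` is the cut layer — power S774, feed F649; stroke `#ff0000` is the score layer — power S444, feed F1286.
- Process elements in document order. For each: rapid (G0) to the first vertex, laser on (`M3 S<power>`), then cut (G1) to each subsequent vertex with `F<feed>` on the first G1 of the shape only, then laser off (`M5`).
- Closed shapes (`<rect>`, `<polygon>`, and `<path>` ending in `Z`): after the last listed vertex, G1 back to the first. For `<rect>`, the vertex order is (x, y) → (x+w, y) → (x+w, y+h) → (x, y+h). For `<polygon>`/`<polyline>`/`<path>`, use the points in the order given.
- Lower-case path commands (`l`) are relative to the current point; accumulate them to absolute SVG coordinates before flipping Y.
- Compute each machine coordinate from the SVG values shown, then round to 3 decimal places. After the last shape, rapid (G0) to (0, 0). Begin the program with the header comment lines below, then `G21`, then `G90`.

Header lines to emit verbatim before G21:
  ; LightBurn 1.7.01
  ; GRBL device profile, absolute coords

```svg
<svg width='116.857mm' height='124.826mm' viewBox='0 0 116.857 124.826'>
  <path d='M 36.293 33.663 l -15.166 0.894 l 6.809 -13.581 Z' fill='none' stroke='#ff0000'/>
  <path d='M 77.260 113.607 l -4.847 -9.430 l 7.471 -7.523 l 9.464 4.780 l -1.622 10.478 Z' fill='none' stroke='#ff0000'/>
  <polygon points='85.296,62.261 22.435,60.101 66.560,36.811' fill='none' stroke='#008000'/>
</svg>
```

; LightBurn 1.7.01
; GRBL device profile, absolute coords
G21
G90
G0 X36.293 Y91.163
M3 S444
G1 X21.127 Y90.269 F1286
G1 X27.936 Y103.850
G1 X36.293 Y91.163
M5
G0 X77.260 Y11.219
M3 S444
G1 X72.413 Y20.649 F1286
G1 X79.884 Y28.172
G1 X89.348 Y23.392
G1 X87.726 Y12.914
G1 X77.260 Y11.219
M5
G0 X85.296 Y62.565
M3 S774
G1 X22.435 Y64.725 F649
G1 X66.560 Y88.015
G1 X85.296 Y62.565
M5
G0 X0.000 Y0.000

1 u = 1 mm; y_m = 124.826 − y.

[1] `<path>` regular polygon, #ff0000→score S444 F1286: (36.293,91.163) → (21.127,90.269) → (27.936,103.850) → (36.293,91.163) (closed)

[2] `<path>` regular polygon, #ff0000→score S444 F1286: (77.260,11.219) → (72.413,20.649) → (79.884,28.172) → (89.348,23.392) → (87.726,12.914) → (77.260,11.219) (closed)

[3] `<polygon>` closed polygon, #008000→cut S774 F649: (85.296,62.565) → (22.435,64.725) → (66.560,88.015) → (85.296,62.565) (closed)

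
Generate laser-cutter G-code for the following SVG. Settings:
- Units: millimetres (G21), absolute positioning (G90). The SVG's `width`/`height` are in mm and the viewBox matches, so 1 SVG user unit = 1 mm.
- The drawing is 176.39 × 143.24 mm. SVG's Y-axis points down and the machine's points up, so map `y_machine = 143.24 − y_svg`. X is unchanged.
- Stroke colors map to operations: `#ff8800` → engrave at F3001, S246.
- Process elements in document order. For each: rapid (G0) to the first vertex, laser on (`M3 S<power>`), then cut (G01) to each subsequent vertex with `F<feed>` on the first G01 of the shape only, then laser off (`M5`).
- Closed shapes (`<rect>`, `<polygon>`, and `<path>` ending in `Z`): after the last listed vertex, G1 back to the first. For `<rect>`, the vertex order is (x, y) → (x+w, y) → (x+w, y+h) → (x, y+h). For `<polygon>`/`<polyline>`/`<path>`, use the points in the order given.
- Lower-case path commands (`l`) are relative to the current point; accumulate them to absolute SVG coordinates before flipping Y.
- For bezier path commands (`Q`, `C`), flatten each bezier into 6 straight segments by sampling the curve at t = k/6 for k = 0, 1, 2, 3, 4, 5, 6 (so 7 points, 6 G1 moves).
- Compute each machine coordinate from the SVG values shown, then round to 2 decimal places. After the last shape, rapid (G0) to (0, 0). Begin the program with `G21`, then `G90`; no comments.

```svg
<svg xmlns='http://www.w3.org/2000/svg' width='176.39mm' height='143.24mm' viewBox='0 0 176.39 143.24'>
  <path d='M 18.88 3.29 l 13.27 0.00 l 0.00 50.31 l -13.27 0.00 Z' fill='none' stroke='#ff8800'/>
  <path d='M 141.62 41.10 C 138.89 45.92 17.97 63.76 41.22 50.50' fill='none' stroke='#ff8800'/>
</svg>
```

Since the viewBox matches the mm dimensions, user units are millimetres directly. The only transform is the Y-flip y_m = 143.24 − y_svg.

Shape 1 is a rectangle drawn with `<path>`. Its stroke #ff8800 means engrave at S246, F3001. After flipping Y the toolpath is (18.88,139.95) → (32.15,139.95) → (32.15,89.64) → (18.88,89.64) → (18.88,139.95), returning to the start.

Shape 2 is a cubic bezier drawn with `<path>`. Its stroke #ff8800 means engrave at S246, F3001. After flipping Y the toolpath is (141.62,102.14) → (131.62,98.85) → (109.21,94.61) → (81.68,90.66) → (56.31,88.21) → (40.39,88.50) → (41.22,92.74).

G21
G90
G0 X18.88 Y139.95
M3 S246
G01 X32.15 Y139.95 F3001
G01 X32.15 Y89.64
G01 X18.88 Y89.64
G01 X18.88 Y139.95
M5
G0 X141.62 Y102.14
M3 S246
G01 X131.62 Y98.85 F3001
G01 X109.21 Y94.61
G01 X81.68 Y90.66
G01 X56.31 Y88.21
G01 X40.39 Y88.50
G01 X41.22 Y92.74
M5
G0 X0.00 Y0.00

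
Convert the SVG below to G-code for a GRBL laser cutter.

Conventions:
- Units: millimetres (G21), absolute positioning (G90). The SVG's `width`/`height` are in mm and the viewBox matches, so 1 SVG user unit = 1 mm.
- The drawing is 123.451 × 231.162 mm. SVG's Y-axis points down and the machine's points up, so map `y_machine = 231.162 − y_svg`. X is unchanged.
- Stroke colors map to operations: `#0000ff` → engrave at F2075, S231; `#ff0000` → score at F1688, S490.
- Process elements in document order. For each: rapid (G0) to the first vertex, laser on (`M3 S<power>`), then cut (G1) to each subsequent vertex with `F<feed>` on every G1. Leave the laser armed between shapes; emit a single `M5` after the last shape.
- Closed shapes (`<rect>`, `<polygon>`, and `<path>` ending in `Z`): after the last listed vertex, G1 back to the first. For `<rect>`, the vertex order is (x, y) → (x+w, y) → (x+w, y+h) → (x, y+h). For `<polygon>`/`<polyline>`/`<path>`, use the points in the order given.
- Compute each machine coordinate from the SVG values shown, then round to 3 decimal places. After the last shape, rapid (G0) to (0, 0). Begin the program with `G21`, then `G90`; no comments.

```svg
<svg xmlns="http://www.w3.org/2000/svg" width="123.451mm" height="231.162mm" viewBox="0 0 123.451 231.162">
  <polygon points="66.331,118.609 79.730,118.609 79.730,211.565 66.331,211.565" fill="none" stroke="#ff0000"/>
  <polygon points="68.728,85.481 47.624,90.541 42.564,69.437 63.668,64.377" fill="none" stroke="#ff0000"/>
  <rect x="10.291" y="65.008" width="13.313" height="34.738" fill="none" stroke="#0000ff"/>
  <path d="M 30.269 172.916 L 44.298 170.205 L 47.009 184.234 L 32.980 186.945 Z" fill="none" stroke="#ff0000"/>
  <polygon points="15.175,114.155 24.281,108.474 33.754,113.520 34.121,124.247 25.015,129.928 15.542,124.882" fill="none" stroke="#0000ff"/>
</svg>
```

G21
G90
G0 X66.331 Y112.553
M3 S490
G1 X79.730 Y112.553 F1688
G1 X79.730 Y19.597 F1688
G1 X66.331 Y19.597 F1688
G1 X66.331 Y112.553 F1688
G0 X68.728 Y145.681
M3 S490
G1 X47.624 Y140.621 F1688
G1 X42.564 Y161.725 F1688
G1 X63.668 Y166.785 F1688
G1 X68.728 Y145.681 F1688
G0 X10.291 Y166.154
M3 S231
G1 X23.604 Y166.154 F2075
G1 X23.604 Y131.416 F2075
G1 X10.291 Y131.416 F2075
G1 X10.291 Y166.154 F2075
G0 X30.269 Y58.246
M3 S490
G1 X44.298 Y60.957 F1688
G1 X47.009 Y46.928 F1688
G1 X32.980 Y44.217 F1688
G1 X30.269 Y58.246 F1688
G0 X15.175 Y117.007
M3 S231
G1 X24.281 Y122.688 F2075
G1 X33.754 Y117.642 F2075
G1 X34.121 Y106.915 F2075
G1 X25.015 Y101.234 F2075
G1 X15.542 Y106.280 F2075
G1 X15.175 Y117.007 F2075
M5
G0 X0.000 Y0.000

viewBox `0 0 123.451 231.162` with mm width/height → 1 unit = 1 mm. Flip: y_m = 231.162 − y_svg.

**Shape 1** — `<polygon>` rectangle, stroke `#ff0000` → score (S490, F1688). Machine vertices: (66.331,112.553) → (79.730,112.553) → (79.730,19.597) → (66.331,19.597) → (66.331,112.553). Closed: final G1 returns to the first vertex.

**Shape 2** — `<polygon>` regular polygon, stroke `#ff0000` → score (S490, F1688). Machine vertices: (68.728,145.681) → (47.624,140.621) → (42.564,161.725) → (63.668,166.785) → (68.728,145.681). Closed: final G1 returns to the first vertex.

**Shape 3** — `<rect>` rectangle, stroke `#0000ff` → engrave (S231, F2075). Machine vertices: (10.291,166.154) → (23.604,166.154) → (23.604,131.416) → (10.291,131.416) → (10.291,166.154). Closed: final G1 returns to the first vertex.

**Shape 4** — `<path>` regular polygon, stroke `#ff0000` → score (S490, F1688). Machine vertices: (30.269,58.246) → (44.298,60.957) → (47.009,46.928) → (32.980,44.217) → (30.269,58.246). Closed: final G1 returns to the first vertex.

**Shape 5** — `<polygon>` regular polygon, stroke `#0000ff` → engrave (S231, F2075). Machine vertices: (15.175,117.007) → (24.281,122.688) → (33.754,117.642) → (34.121,106.915) → (25.015,101.234) → (15.542,106.280) → (15.175,117.007). Closed: final G1 returns to the first vertex.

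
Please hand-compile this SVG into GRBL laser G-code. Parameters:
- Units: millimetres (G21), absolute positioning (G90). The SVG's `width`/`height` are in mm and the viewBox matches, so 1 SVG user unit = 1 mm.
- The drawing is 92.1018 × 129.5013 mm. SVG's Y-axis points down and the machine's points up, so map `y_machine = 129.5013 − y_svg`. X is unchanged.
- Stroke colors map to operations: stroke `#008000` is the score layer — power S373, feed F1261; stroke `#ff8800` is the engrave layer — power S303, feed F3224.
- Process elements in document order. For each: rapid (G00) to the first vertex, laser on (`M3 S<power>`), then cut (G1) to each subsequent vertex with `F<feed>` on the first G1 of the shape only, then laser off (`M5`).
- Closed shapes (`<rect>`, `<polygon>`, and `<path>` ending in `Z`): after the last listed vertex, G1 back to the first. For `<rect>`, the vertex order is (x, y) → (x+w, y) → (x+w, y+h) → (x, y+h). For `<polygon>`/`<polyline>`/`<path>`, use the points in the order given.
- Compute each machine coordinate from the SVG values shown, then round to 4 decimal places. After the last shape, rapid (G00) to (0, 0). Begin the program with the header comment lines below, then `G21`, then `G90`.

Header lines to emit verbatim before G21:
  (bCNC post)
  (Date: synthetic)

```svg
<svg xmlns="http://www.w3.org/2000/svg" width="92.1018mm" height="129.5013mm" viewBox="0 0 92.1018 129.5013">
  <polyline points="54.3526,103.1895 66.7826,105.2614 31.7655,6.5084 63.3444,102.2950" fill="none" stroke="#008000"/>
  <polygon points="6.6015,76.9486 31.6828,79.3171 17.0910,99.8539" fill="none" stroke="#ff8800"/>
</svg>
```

(bCNC post)
(Date: synthetic)
G21
G90
G00 X54.3526 Y26.3118
M3 S373
G1 X66.7826 Y24.2399 F1261
G1 X31.7655 Y122.9929
G1 X63.3444 Y27.2063
M5
G00 X6.6015 Y52.5527
M3 S303
G1 X31.6828 Y50.1842 F3224
G1 X17.0910 Y29.6474
G1 X6.6015 Y52.5527
M5
G00 X0.0000 Y0.0000

1 u = 1 mm; y_m = 129.5013 − y.

[1] `<polyline>` open polyline, #008000→score S373 F1261: (54.3526,26.3118) → (66.7826,24.2399) → (31.7655,122.9929) → (63.3444,27.2063)

[2] `<polygon>` regular polygon, #ff8800→engrave S303 F3224: (6.6015,52.5527) → (31.6828,50.1842) → (17.0910,29.6474) → (6.6015,52.5527) (closed)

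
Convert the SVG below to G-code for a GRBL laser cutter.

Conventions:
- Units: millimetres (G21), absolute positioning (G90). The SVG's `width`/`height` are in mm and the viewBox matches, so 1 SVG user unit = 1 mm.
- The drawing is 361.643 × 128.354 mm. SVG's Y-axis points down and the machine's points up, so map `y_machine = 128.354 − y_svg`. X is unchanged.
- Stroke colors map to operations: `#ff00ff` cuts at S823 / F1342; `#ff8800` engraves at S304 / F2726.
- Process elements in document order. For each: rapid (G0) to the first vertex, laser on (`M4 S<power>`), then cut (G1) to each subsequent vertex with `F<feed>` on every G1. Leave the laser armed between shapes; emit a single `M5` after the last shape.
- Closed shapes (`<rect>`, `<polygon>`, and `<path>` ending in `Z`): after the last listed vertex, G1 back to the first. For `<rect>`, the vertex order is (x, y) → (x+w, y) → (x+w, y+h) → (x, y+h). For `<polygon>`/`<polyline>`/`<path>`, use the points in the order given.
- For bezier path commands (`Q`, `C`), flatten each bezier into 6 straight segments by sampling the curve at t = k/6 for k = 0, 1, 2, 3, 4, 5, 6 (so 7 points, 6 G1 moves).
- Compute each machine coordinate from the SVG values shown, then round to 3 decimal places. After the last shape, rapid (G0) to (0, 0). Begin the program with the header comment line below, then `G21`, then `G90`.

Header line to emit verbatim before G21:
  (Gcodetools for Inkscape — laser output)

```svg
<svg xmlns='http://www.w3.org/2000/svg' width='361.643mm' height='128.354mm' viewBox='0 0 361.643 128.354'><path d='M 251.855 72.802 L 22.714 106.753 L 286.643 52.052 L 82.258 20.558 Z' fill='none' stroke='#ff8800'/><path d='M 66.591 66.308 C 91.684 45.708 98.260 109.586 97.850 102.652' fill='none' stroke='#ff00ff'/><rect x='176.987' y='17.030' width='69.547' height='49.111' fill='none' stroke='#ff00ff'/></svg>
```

(Gcodetools for Inkscape — laser output)
G21
G90
G0 X251.855 Y55.552
M4 S304
G1 X22.714 Y21.601 F2726
G1 X286.643 Y76.302 F2726
G1 X82.258 Y107.796 F2726
G1 X251.855 Y55.552 F2726
G0 X66.591 Y62.046
M4 S823
G1 X77.648 Y66.025 F1342
G1 X85.939 Y60.238 F1342
G1 X91.784 Y48.999 F1342
G1 X95.504 Y36.621 F1342
G1 X97.419 Y27.417 F1342
G1 X97.850 Y25.702 F1342
G0 X176.987 Y111.324
M4 S823
G1 X246.534 Y111.324 F1342
G1 X246.534 Y62.213 F1342
G1 X176.987 Y62.213 F1342
G1 X176.987 Y111.324 F1342
M5
G0 X0.000 Y0.000

1 u = 1 mm; y_m = 128.354 − y.

[1] `<path>` closed polygon, #ff8800→engrave S304 F2726: (251.855,55.552) → (22.714,21.601) → (286.643,76.302) → (82.258,107.796) → (251.855,55.552) (closed)

[2] `<path>` cubic bezier, #ff00ff→cut S823 F1342: (66.591,62.046) → (77.648,66.025) → (85.939,60.238) → (91.784,48.999) → (95.504,36.621) → (97.419,27.417) → (97.850,25.702)

[3] `<rect>` rectangle, #ff00ff→cut S823 F1342: (176.987,111.324) → (246.534,111.324) → (246.534,62.213) → (176.987,62.213) → (176.987,111.324) (closed)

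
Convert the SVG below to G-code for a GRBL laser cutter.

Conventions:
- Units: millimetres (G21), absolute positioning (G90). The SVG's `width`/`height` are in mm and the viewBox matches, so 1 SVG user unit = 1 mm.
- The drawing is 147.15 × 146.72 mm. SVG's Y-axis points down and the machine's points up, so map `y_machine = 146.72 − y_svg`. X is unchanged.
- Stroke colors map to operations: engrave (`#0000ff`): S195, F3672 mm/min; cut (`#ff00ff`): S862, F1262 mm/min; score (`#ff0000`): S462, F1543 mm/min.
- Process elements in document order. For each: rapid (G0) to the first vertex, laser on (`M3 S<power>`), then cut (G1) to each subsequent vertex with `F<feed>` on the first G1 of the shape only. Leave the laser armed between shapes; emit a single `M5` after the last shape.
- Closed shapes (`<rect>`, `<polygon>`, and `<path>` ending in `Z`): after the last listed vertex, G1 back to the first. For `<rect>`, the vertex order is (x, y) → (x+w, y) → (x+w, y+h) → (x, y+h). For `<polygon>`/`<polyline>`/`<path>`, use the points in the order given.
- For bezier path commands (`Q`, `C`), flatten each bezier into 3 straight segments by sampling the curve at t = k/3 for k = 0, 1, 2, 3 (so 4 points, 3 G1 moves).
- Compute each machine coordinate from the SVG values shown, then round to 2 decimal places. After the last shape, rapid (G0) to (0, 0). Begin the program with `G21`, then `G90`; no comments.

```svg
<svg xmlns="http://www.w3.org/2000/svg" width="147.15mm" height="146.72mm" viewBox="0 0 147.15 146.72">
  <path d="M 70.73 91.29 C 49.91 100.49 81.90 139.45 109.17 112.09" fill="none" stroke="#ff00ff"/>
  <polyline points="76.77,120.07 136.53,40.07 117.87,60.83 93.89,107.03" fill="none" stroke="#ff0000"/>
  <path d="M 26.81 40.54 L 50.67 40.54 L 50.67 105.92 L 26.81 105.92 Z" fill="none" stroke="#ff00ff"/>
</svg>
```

Since the viewBox matches the mm dimensions, user units are millimetres directly. The only transform is the Y-flip y_m = 146.72 − y_svg.

Shape 1 is a cubic bezier drawn with `<path>`. Its stroke #ff00ff means cut at S862, F1262. After flipping Y the toolpath is (70.73,55.43) → (65.38,39.87) → (82.46,25.82) → (109.17,34.63).

Shape 2 is a open polyline drawn with `<polyline>`. Its stroke #ff0000 means score at S462, F1543. After flipping Y the toolpath is (76.77,26.65) → (136.53,106.65) → (117.87,85.89) → (93.89,39.69).

Shape 3 is a rectangle drawn with `<path>`. Its stroke #ff00ff means cut at S862, F1262. After flipping Y the toolpath is (26.81,106.18) → (50.67,106.18) → (50.67,40.80) → (26.81,40.80) → (26.81,106.18), returning to the start.

G21
G90
G0 X70.73 Y55.43
M3 S862
G1 X65.38 Y39.87 F1262
G1 X82.46 Y25.82
G1 X109.17 Y34.63
G0 X76.77 Y26.65
M3 S462
G1 X136.53 Y106.65 F1543
G1 X117.87 Y85.89
G1 X93.89 Y39.69
G0 X26.81 Y106.18
M3 S862
G1 X50.67 Y106.18 F1262
G1 X50.67 Y40.80
G1 X26.81 Y40.80
G1 X26.81 Y106.18
M5
G0 X0.00 Y0.00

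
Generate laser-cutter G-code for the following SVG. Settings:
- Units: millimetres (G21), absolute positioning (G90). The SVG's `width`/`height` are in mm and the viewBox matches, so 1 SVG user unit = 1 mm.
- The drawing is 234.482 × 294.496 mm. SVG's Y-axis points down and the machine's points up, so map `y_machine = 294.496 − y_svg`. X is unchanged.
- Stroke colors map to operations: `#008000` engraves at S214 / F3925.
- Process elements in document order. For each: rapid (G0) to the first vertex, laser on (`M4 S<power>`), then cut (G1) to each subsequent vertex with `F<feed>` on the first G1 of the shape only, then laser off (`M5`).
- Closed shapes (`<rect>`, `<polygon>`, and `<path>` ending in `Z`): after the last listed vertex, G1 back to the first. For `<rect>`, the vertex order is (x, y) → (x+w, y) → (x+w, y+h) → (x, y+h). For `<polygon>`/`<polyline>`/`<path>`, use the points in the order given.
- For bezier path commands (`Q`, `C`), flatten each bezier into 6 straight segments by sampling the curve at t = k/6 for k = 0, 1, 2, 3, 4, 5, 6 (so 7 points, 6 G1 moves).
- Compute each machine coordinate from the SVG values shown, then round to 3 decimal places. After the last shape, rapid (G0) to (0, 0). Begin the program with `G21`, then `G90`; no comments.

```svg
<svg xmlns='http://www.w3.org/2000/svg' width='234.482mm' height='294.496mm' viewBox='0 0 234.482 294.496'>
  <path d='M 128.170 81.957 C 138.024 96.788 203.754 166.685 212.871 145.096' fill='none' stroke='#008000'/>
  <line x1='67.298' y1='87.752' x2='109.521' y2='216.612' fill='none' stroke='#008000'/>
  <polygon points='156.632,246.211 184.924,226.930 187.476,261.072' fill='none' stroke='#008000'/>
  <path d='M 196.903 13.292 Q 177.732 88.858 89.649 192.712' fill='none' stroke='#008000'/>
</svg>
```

G21
G90
G0 X128.170 Y212.539
M4 S214
G1 X137.233 Y201.213 F3925
G1 X152.483 Y184.781
G1 X170.797 Y167.312
G1 X189.049 Y152.878
G1 X204.116 Y145.551
G1 X212.871 Y149.400
M5
G0 X67.298 Y206.744
M4 S214
G1 X109.521 Y77.884 F3925
M5
G0 X156.632 Y48.285
M4 S214
G1 X184.924 Y67.566 F3925
G1 X187.476 Y33.424
G1 X156.632 Y48.285
M5
G0 X196.903 Y281.204
M4 S214
G1 X188.598 Y255.230 F3925
G1 X176.465 Y227.684
G1 X160.504 Y198.566
G1 X140.714 Y167.877
G1 X117.096 Y135.616
G1 X89.649 Y101.784
M5
G0 X0.000 Y0.000

viewBox `0 0 234.482 294.496` with mm width/height → 1 unit = 1 mm. Flip: y_m = 294.496 − y_svg.

**Shape 1** — `<path>` cubic bezier, stroke `#008000` → engrave (S214, F3925). Control points (SVG): P0=(128.170,81.957), P1=(138.024,96.788), P2=(203.754,166.685), P3=(212.871,145.096); sampled at t=k/6. Machine vertices: (128.170,212.539) → (137.233,201.213) → (152.483,184.781) → (170.797,167.312) → (189.049,152.878) → (204.116,145.551) → (212.871,149.400). Open path.

**Shape 2** — `<line>` line segment, stroke `#008000` → engrave (S214, F3925). Machine vertices: (67.298,206.744) → (109.521,77.884). Open path.

**Shape 3** — `<polygon>` regular polygon, stroke `#008000` → engrave (S214, F3925). Machine vertices: (156.632,48.285) → (184.924,67.566) → (187.476,33.424) → (156.632,48.285). Closed: final G1 returns to the first vertex.

**Shape 4** — `<path>` quadratic bezier, stroke `#008000` → engrave (S214, F3925). Control points (SVG): P0=(196.903,13.292), P1=(177.732,88.858), P2=(89.649,192.712); sampled at t=k/6. Machine vertices: (196.903,281.204) → (188.598,255.230) → (176.465,227.684) → (160.504,198.566) → (140.714,167.877) → (117.096,135.616) → (89.649,101.784). Open path.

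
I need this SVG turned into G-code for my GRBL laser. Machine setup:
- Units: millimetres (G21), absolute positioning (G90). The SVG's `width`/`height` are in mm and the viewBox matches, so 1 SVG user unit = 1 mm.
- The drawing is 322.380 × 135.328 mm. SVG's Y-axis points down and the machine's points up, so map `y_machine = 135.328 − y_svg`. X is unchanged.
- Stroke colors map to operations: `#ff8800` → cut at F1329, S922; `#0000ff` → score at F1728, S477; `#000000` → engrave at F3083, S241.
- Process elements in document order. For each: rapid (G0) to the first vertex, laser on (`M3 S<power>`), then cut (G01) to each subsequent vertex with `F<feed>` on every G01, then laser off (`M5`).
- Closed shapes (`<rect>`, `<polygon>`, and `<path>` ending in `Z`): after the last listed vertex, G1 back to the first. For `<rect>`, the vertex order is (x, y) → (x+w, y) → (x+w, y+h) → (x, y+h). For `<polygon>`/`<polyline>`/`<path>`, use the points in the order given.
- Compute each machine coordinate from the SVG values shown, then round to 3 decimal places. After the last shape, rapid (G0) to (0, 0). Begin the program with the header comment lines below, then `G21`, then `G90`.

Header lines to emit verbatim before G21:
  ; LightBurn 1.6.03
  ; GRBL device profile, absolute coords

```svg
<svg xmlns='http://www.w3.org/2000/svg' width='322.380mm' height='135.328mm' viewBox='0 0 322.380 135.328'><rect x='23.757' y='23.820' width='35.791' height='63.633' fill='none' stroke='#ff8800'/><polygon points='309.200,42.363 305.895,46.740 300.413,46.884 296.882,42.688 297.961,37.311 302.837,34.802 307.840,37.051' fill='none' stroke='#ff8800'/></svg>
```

viewBox `0 0 322.380 135.328` with mm width/height → 1 unit = 1 mm. Flip: y_m = 135.328 − y_svg.

**Shape 1** — `<rect>` rectangle, stroke `#ff8800` → cut (S922, F1329). Machine vertices: (23.757,111.508) → (59.548,111.508) → (59.548,47.875) → (23.757,47.875) → (23.757,111.508). Closed: final G1 returns to the first vertex.

**Shape 2** — `<polygon>` regular polygon, stroke `#ff8800` → cut (S922, F1329). Machine vertices: (309.200,92.965) → (305.895,88.588) → (300.413,88.444) → (296.882,92.640) → (297.961,98.017) → (302.837,100.526) → (307.840,98.277) → (309.200,92.965). Closed: final G1 returns to the first vertex.

; LightBurn 1.6.03
; GRBL device profile, absolute coords
G21
G90
G0 X23.757 Y111.508
M3 S922
G01 X59.548 Y111.508 F1329
G01 X59.548 Y47.875 F1329
G01 X23.757 Y47.875 F1329
G01 X23.757 Y111.508 F1329
M5
G0 X309.200 Y92.965
M3 S922
G01 X305.895 Y88.588 F1329
G01 X300.413 Y88.444 F1329
G01 X296.882 Y92.640 F1329
G01 X297.961 Y98.017 F1329
G01 X302.837 Y100.526 F1329
G01 X307.840 Y98.277 F1329
G01 X309.200 Y92.965 F1329
M5
G0 X0.000 Y0.000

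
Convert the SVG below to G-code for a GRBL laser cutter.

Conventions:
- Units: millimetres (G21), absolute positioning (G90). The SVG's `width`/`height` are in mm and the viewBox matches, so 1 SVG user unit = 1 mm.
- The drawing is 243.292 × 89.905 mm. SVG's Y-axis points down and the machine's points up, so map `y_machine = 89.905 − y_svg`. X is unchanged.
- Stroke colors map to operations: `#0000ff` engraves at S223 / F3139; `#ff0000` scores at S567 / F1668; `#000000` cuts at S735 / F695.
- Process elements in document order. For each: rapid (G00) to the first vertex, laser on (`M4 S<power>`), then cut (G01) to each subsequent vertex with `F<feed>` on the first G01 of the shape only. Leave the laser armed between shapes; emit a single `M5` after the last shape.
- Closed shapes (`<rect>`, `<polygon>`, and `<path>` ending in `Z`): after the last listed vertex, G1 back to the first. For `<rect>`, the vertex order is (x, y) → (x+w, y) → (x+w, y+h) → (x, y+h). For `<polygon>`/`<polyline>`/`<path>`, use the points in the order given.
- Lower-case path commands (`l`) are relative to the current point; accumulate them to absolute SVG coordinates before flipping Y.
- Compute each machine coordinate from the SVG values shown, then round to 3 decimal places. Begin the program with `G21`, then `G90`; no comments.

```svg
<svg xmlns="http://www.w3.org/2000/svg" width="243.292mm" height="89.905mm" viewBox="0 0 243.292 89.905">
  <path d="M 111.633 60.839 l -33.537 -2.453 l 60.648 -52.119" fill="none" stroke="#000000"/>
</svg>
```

Since the viewBox matches the mm dimensions, user units are millimetres directly. The only transform is the Y-flip y_m = 89.905 − y_svg.

Shape 1 is a open polyline drawn with `<path>`. Its stroke #000000 means cut at S735, F695. After flipping Y the toolpath is (111.633,29.066) → (78.096,31.519) → (138.744,83.638).

G21
G90
G00 X111.633 Y29.066
M4 S735
G01 X78.096 Y31.519 F695
G01 X138.744 Y83.638
M5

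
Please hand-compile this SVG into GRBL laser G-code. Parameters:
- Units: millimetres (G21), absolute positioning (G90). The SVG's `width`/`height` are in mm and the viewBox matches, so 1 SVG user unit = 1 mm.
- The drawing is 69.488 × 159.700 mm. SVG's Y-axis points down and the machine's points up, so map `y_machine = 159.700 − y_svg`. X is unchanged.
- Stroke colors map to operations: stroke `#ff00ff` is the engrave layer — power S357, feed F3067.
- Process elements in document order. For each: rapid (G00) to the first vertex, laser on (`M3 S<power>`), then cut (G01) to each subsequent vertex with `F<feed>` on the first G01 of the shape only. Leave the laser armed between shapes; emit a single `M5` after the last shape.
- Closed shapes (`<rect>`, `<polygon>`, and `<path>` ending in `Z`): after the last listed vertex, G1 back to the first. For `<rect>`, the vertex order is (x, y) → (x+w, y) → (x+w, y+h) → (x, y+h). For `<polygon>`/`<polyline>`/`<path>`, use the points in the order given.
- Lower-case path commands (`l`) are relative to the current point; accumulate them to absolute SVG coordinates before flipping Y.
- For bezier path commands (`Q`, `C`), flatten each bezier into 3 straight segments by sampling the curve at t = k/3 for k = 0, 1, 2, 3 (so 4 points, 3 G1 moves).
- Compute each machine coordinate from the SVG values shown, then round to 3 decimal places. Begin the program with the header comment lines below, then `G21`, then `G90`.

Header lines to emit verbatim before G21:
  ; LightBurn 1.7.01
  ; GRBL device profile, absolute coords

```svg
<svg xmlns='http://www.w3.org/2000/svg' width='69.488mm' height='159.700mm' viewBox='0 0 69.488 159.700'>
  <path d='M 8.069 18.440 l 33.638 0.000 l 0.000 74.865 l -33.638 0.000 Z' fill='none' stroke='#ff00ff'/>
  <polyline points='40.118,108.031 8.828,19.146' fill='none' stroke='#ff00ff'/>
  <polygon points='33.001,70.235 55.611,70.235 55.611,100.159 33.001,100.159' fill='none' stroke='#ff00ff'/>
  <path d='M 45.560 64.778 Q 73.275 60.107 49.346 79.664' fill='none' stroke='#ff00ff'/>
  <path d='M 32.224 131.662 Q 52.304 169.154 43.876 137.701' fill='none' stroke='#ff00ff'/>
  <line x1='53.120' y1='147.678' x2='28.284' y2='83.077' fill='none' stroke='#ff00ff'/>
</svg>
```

1 u = 1 mm; y_m = 159.700 − y.

[1] `<path>` rectangle, #ff00ff→engrave S357 F3067: (8.069,141.260) → (41.707,141.260) → (41.707,66.395) → (8.069,66.395) → (8.069,141.260) (closed)

[2] `<polyline>` line segment, #ff00ff→engrave S357 F3067: (40.118,51.669) → (8.828,140.554)

[3] `<polygon>` rectangle, #ff00ff→engrave S357 F3067: (33.001,89.465) → (55.611,89.465) → (55.611,59.541) → (33.001,59.541) → (33.001,89.465) (closed)

[4] `<path>` quadratic bezier, #ff00ff→engrave S357 F3067: (45.560,94.922) → (58.298,95.344) → (59.560,90.382) → (49.346,80.036)

[5] `<path>` quadratic bezier, #ff00ff→engrave S357 F3067: (32.224,28.038) → (42.443,10.704) → (46.327,8.691) → (43.876,21.999)

[6] `<line>` line segment, #ff00ff→engrave S357 F3067: (53.120,12.022) → (28.284,76.623)

; LightBurn 1.7.01
; GRBL device profile, absolute coords
G21
G90
G00 X8.069 Y141.260
M3 S357
G01 X41.707 Y141.260 F3067
G01 X41.707 Y66.395
G01 X8.069 Y66.395
G01 X8.069 Y141.260
G00 X40.118 Y51.669
M3 S357
G01 X8.828 Y140.554 F3067
G00 X33.001 Y89.465
M3 S357
G01 X55.611 Y89.465 F3067
G01 X55.611 Y59.541
G01 X33.001 Y59.541
G01 X33.001 Y89.465
G00 X45.560 Y94.922
M3 S357
G01 X58.298 Y95.344 F3067
G01 X59.560 Y90.382
G01 X49.346 Y80.036
G00 X32.224 Y28.038
M3 S357
G01 X42.443 Y10.704 F3067
G01 X46.327 Y8.691
G01 X43.876 Y21.999
G00 X53.120 Y12.022
M3 S357
G01 X28.284 Y76.623 F3067
M5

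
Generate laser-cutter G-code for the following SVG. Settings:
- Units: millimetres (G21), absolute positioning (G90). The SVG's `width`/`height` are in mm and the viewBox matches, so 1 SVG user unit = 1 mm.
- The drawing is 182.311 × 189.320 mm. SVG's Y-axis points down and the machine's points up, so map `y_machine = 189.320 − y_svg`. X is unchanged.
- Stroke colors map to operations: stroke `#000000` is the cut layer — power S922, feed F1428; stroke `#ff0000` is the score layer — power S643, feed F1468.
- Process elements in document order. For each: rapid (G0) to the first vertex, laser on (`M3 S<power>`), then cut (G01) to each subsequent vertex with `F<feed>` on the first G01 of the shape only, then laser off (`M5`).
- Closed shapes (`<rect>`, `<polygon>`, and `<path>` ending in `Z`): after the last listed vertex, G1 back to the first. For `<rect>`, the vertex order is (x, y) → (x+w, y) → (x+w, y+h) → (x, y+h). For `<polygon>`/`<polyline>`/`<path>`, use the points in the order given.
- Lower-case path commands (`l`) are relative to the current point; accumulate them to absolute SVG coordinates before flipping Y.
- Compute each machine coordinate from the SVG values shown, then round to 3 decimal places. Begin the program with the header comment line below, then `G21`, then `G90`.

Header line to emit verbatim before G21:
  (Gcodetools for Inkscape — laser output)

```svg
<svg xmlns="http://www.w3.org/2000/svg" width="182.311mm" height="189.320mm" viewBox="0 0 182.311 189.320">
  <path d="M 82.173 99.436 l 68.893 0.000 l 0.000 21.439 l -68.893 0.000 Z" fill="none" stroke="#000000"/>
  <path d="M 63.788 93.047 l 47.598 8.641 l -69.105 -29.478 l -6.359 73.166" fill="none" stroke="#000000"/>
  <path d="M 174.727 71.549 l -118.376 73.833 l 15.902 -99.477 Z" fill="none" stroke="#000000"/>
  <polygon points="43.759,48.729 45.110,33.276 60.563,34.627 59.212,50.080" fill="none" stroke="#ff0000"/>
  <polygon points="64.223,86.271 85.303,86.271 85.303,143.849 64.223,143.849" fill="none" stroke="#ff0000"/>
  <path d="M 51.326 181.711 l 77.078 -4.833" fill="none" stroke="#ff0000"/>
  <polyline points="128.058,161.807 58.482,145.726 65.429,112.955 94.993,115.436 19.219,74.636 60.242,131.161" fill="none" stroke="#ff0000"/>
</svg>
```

1 u = 1 mm; y_m = 189.320 − y.

[1] `<path>` rectangle, #000000→cut S922 F1428: (82.173,89.884) → (151.066,89.884) → (151.066,68.445) → (82.173,68.445) → (82.173,89.884) (closed)

[2] `<path>` open polyline, #000000→cut S922 F1428: (63.788,96.273) → (111.386,87.632) → (42.281,117.110) → (35.922,43.944)

[3] `<path>` closed polygon, #000000→cut S922 F1428: (174.727,117.771) → (56.351,43.938) → (72.253,143.415) → (174.727,117.771) (closed)

[4] `<polygon>` regular polygon, #ff0000→score S643 F1468: (43.759,140.591) → (45.110,156.044) → (60.563,154.693) → (59.212,139.240) → (43.759,140.591) (closed)

[5] `<polygon>` rectangle, #ff0000→score S643 F1468: (64.223,103.049) → (85.303,103.049) → (85.303,45.471) → (64.223,45.471) → (64.223,103.049) (closed)

[6] `<path>` line segment, #ff0000→score S643 F1468: (51.326,7.609) → (128.404,12.442)

[7] `<polyline>` open polyline, #ff0000→score S643 F1468: (128.058,27.513) → (58.482,43.594) → (65.429,76.365) → (94.993,73.884) → (19.219,114.684) → (60.242,58.159)

(Gcodetools for Inkscape — laser output)
G21
G90
G0 X82.173 Y89.884
M3 S922
G01 X151.066 Y89.884 F1428
G01 X151.066 Y68.445
G01 X82.173 Y68.445
G01 X82.173 Y89.884
M5
G0 X63.788 Y96.273
M3 S922
G01 X111.386 Y87.632 F1428
G01 X42.281 Y117.110
G01 X35.922 Y43.944
M5
G0 X174.727 Y117.771
M3 S922
G01 X56.351 Y43.938 F1428
G01 X72.253 Y143.415
G01 X174.727 Y117.771
M5
G0 X43.759 Y140.591
M3 S643
G01 X45.110 Y156.044 F1468
G01 X60.563 Y154.693
G01 X59.212 Y139.240
G01 X43.759 Y140.591
M5
G0 X64.223 Y103.049
M3 S643
G01 X85.303 Y103.049 F1468
G01 X85.303 Y45.471
G01 X64.223 Y45.471
G01 X64.223 Y103.049
M5
G0 X51.326 Y7.609
M3 S643
G01 X128.404 Y12.442 F1468
M5
G0 X128.058 Y27.513
M3 S643
G01 X58.482 Y43.594 F1468
G01 X65.429 Y76.365
G01 X94.993 Y73.884
G01 X19.219 Y114.684
G01 X60.242 Y58.159
M5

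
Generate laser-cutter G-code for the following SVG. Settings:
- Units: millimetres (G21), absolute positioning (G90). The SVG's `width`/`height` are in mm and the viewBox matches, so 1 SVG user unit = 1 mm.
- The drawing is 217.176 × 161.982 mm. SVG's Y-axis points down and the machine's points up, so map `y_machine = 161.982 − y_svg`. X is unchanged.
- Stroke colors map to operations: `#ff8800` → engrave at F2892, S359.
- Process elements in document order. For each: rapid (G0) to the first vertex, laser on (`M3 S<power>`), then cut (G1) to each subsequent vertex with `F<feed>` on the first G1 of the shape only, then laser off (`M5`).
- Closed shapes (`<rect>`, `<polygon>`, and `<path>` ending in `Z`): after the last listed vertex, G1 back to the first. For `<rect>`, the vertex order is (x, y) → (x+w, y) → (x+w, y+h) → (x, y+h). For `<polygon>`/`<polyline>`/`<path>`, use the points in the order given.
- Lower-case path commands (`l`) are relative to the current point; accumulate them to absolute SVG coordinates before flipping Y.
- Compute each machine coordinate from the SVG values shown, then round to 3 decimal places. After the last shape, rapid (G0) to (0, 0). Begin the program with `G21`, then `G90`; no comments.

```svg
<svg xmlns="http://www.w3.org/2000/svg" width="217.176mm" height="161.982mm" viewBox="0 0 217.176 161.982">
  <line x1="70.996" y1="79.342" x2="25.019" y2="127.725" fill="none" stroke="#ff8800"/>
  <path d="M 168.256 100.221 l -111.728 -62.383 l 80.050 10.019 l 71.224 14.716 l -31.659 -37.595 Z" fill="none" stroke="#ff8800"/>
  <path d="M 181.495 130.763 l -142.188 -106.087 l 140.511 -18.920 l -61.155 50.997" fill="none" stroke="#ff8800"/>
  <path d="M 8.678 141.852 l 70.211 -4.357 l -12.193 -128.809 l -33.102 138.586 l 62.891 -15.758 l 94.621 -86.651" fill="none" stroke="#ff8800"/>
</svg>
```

G21
G90
G0 X70.996 Y82.640
M3 S359
G1 X25.019 Y34.257 F2892
M5
G0 X168.256 Y61.761
M3 S359
G1 X56.528 Y124.144 F2892
G1 X136.578 Y114.125
G1 X207.802 Y99.409
G1 X176.143 Y137.004
G1 X168.256 Y61.761
M5
G0 X181.495 Y31.219
M3 S359
G1 X39.307 Y137.306 F2892
G1 X179.818 Y156.226
G1 X118.663 Y105.229
M5
G0 X8.678 Y20.130
M3 S359
G1 X78.889 Y24.487 F2892
G1 X66.696 Y153.296
G1 X33.594 Y14.710
G1 X96.485 Y30.468
G1 X191.106 Y117.119
M5
G0 X0.000 Y0.000

viewBox `0 0 217.176 161.982` with mm width/height → 1 unit = 1 mm. Flip: y_m = 161.982 − y_svg.

**Shape 1** — `<line>` line segment, stroke `#ff8800` → engrave (S359, F2892). Machine vertices: (70.996,82.640) → (25.019,34.257). Open path.

**Shape 2** — `<path>` closed polygon, stroke `#ff8800` → engrave (S359, F2892). Machine vertices: (168.256,61.761) → (56.528,124.144) → (136.578,114.125) → (207.802,99.409) → (176.143,137.004) → (168.256,61.761). Closed: final G1 returns to the first vertex.

**Shape 3** — `<path>` open polyline, stroke `#ff8800` → engrave (S359, F2892). Machine vertices: (181.495,31.219) → (39.307,137.306) → (179.818,156.226) → (118.663,105.229). Open path.

**Shape 4** — `<path>` open polyline, stroke `#ff8800` → engrave (S359, F2892). Machine vertices: (8.678,20.130) → (78.889,24.487) → (66.696,153.296) → (33.594,14.710) → (96.485,30.468) → (191.106,117.119). Open path.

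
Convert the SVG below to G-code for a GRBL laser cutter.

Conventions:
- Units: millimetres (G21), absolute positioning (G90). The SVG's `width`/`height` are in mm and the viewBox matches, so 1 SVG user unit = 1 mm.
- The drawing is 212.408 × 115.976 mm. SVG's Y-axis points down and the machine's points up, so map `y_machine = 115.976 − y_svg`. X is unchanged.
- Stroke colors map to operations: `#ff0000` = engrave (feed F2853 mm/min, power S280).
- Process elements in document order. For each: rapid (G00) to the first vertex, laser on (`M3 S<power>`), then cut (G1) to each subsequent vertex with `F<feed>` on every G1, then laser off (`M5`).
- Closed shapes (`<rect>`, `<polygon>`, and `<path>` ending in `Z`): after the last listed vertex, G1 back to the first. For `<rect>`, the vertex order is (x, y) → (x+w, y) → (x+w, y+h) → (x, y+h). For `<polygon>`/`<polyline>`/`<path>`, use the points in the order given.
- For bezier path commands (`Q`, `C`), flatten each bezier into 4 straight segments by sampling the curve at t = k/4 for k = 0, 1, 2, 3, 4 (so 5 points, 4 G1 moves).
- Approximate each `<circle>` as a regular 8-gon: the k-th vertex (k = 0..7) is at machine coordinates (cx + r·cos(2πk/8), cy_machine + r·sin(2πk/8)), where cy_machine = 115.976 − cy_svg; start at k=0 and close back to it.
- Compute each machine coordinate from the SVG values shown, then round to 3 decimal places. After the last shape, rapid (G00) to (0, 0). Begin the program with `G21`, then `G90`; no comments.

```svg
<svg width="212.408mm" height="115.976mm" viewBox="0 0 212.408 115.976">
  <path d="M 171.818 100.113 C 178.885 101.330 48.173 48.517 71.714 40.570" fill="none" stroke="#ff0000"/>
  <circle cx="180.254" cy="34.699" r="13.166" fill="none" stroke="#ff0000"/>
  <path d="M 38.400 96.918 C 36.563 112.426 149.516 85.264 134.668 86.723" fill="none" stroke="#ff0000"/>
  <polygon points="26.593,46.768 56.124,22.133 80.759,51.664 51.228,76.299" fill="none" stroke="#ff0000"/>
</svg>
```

viewBox `0 0 212.408 115.976` with mm width/height → 1 unit = 1 mm. Flip: y_m = 115.976 − y_svg.

**Shape 1** — `<path>` cubic bezier, stroke `#ff0000` → engrave (S280, F2853). Control points (SVG): P0=(171.818,100.113), P1=(178.885,101.330), P2=(48.173,48.517), P3=(71.714,40.570); sampled at t=k/4. Machine vertices: (171.818,15.863) → (155.848,23.536) → (115.588,42.198) → (78.418,62.579) → (71.714,75.406). Open path.

**Shape 2** — `<circle>` circle, stroke `#ff0000` → engrave (S280, F2853). Machine vertices: (193.420,81.277) → (189.564,90.587) → (180.254,94.443) → (170.944,90.587) → (167.088,81.277) → (170.944,71.967) → (180.254,68.111) → (189.564,71.967) → (193.420,81.277). Closed: final G1 returns to the first vertex.

**Shape 3** — `<path>` cubic bezier, stroke `#ff0000` → engrave (S280, F2853). Control points (SVG): P0=(38.400,96.918), P1=(36.563,112.426), P2=(149.516,85.264), P3=(134.668,86.723); sampled at t=k/4. Machine vertices: (38.400,19.058) → (54.755,14.314) → (91.413,18.887) → (125.632,26.095) → (134.668,29.253). Open path.

**Shape 4** — `<polygon>` regular polygon, stroke `#ff0000` → engrave (S280, F2853). Machine vertices: (26.593,69.208) → (56.124,93.843) → (80.759,64.312) → (51.228,39.677) → (26.593,69.208). Closed: final G1 returns to the first vertex.

G21
G90
G00 X171.818 Y15.863
M3 S280
G1 X155.848 Y23.536 F2853
G1 X115.588 Y42.198 F2853
G1 X78.418 Y62.579 F2853
G1 X71.714 Y75.406 F2853
M5
G00 X193.420 Y81.277
M3 S280
G1 X189.564 Y90.587 F2853
G1 X180.254 Y94.443 F2853
G1 X170.944 Y90.587 F2853
G1 X167.088 Y81.277 F2853
G1 X170.944 Y71.967 F2853
G1 X180.254 Y68.111 F2853
G1 X189.564 Y71.967 F2853
G1 X193.420 Y81.277 F2853
M5
G00 X38.400 Y19.058
M3 S280
G1 X54.755 Y14.314 F2853
G1 X91.413 Y18.887 F2853
G1 X125.632 Y26.095 F2853
G1 X134.668 Y29.253 F2853
M5
G00 X26.593 Y69.208
M3 S280
G1 X56.124 Y93.843 F2853
G1 X80.759 Y64.312 F2853
G1 X51.228 Y39.677 F2853
G1 X26.593 Y69.208 F2853
M5
G00 X0.000 Y0.000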